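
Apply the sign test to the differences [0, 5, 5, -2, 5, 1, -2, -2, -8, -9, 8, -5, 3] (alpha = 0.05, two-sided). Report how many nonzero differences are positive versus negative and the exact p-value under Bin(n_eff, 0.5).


Step 1: Discard zero differences. Original n = 13; n_eff = number of nonzero differences = 12.
Nonzero differences (with sign): +5, +5, -2, +5, +1, -2, -2, -8, -9, +8, -5, +3
Step 2: Count signs: positive = 6, negative = 6.
Step 3: Under H0: P(positive) = 0.5, so the number of positives S ~ Bin(12, 0.5).
Step 4: Two-sided exact p-value = sum of Bin(12,0.5) probabilities at or below the observed probability = 1.000000.
Step 5: alpha = 0.05. fail to reject H0.

n_eff = 12, pos = 6, neg = 6, p = 1.000000, fail to reject H0.


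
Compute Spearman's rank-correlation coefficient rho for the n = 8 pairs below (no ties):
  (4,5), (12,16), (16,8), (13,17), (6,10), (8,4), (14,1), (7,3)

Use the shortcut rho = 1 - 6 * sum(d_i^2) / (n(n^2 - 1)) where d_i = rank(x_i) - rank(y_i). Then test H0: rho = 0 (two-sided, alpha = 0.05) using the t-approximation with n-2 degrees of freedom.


Step 1: Rank x and y separately (midranks; no ties here).
rank(x): 4->1, 12->5, 16->8, 13->6, 6->2, 8->4, 14->7, 7->3
rank(y): 5->4, 16->7, 8->5, 17->8, 10->6, 4->3, 1->1, 3->2
Step 2: d_i = R_x(i) - R_y(i); compute d_i^2.
  (1-4)^2=9, (5-7)^2=4, (8-5)^2=9, (6-8)^2=4, (2-6)^2=16, (4-3)^2=1, (7-1)^2=36, (3-2)^2=1
sum(d^2) = 80.
Step 3: rho = 1 - 6*80 / (8*(8^2 - 1)) = 1 - 480/504 = 0.047619.
Step 4: Under H0, t = rho * sqrt((n-2)/(1-rho^2)) = 0.1168 ~ t(6).
Step 5: Two-sided p-value from the t-distribution with 6 df = 0.910849.
Step 6: alpha = 0.05. fail to reject H0.

rho = 0.0476, p = 0.910849, fail to reject H0 at alpha = 0.05.


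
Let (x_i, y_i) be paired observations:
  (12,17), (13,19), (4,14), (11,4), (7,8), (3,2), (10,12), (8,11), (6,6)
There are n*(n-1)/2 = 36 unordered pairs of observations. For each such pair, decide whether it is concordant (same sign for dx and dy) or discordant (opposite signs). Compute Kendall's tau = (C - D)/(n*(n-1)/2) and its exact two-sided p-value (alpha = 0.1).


Step 1: Enumerate the 36 unordered pairs (i,j) with i<j and classify each by sign(x_j-x_i) * sign(y_j-y_i).
  (1,2):dx=+1,dy=+2->C; (1,3):dx=-8,dy=-3->C; (1,4):dx=-1,dy=-13->C; (1,5):dx=-5,dy=-9->C
  (1,6):dx=-9,dy=-15->C; (1,7):dx=-2,dy=-5->C; (1,8):dx=-4,dy=-6->C; (1,9):dx=-6,dy=-11->C
  (2,3):dx=-9,dy=-5->C; (2,4):dx=-2,dy=-15->C; (2,5):dx=-6,dy=-11->C; (2,6):dx=-10,dy=-17->C
  (2,7):dx=-3,dy=-7->C; (2,8):dx=-5,dy=-8->C; (2,9):dx=-7,dy=-13->C; (3,4):dx=+7,dy=-10->D
  (3,5):dx=+3,dy=-6->D; (3,6):dx=-1,dy=-12->C; (3,7):dx=+6,dy=-2->D; (3,8):dx=+4,dy=-3->D
  (3,9):dx=+2,dy=-8->D; (4,5):dx=-4,dy=+4->D; (4,6):dx=-8,dy=-2->C; (4,7):dx=-1,dy=+8->D
  (4,8):dx=-3,dy=+7->D; (4,9):dx=-5,dy=+2->D; (5,6):dx=-4,dy=-6->C; (5,7):dx=+3,dy=+4->C
  (5,8):dx=+1,dy=+3->C; (5,9):dx=-1,dy=-2->C; (6,7):dx=+7,dy=+10->C; (6,8):dx=+5,dy=+9->C
  (6,9):dx=+3,dy=+4->C; (7,8):dx=-2,dy=-1->C; (7,9):dx=-4,dy=-6->C; (8,9):dx=-2,dy=-5->C
Step 2: C = 27, D = 9, total pairs = 36.
Step 3: tau = (C - D)/(n(n-1)/2) = (27 - 9)/36 = 0.500000.
Step 4: Exact two-sided p-value (enumerate n! = 362880 permutations of y under H0): p = 0.075176.
Step 5: alpha = 0.1. reject H0.

tau_b = 0.5000 (C=27, D=9), p = 0.075176, reject H0.


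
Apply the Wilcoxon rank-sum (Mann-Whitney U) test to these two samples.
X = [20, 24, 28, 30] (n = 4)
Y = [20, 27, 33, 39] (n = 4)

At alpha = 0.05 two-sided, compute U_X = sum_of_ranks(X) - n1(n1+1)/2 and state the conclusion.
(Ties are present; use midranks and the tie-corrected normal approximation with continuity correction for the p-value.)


Step 1: Combine and sort all 8 observations; assign midranks.
sorted (value, group): (20,X), (20,Y), (24,X), (27,Y), (28,X), (30,X), (33,Y), (39,Y)
ranks: 20->1.5, 20->1.5, 24->3, 27->4, 28->5, 30->6, 33->7, 39->8
Step 2: Rank sum for X: R1 = 1.5 + 3 + 5 + 6 = 15.5.
Step 3: U_X = R1 - n1(n1+1)/2 = 15.5 - 4*5/2 = 15.5 - 10 = 5.5.
       U_Y = n1*n2 - U_X = 16 - 5.5 = 10.5.
Step 4: Ties are present, so use the tie-corrected normal approximation (with continuity correction) for the p-value.
Step 5: p-value = 0.561363; compare to alpha = 0.05. fail to reject H0.

U_X = 5.5, p = 0.561363, fail to reject H0 at alpha = 0.05.


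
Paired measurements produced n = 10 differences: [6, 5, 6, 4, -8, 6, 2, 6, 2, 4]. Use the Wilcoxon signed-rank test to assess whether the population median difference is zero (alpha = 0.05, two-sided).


Step 1: Drop any zero differences (none here) and take |d_i|.
|d| = [6, 5, 6, 4, 8, 6, 2, 6, 2, 4]
Step 2: Midrank |d_i| (ties get averaged ranks).
ranks: |6|->7.5, |5|->5, |6|->7.5, |4|->3.5, |8|->10, |6|->7.5, |2|->1.5, |6|->7.5, |2|->1.5, |4|->3.5
Step 3: Attach original signs; sum ranks with positive sign and with negative sign.
W+ = 7.5 + 5 + 7.5 + 3.5 + 7.5 + 1.5 + 7.5 + 1.5 + 3.5 = 45
W- = 10 = 10
(Check: W+ + W- = 55 should equal n(n+1)/2 = 55.)
Step 4: Test statistic W = min(W+, W-) = 10.
Step 5: Ties in |d|, so use the tie-corrected normal approximation.
        E[W] = n(n+1)/4 = 10*11/4 = 27.5.
        Tie groups: |d|=2 (t=2), |d|=4 (t=2), |d|=6 (t=4); sum(t^3 - t) = 72.
        Var[W] = n(n+1)(2n+1)/24 - sum(t^3-t)/48 = 2310/24 - 72/48 = 94.75.
        z = (W - E[W]) / sqrt(Var[W]) = (10 - 27.5) / 9.7340 = -1.7978.
        Two-sided p = 2*Phi(z) = 0.072204.
Step 6: alpha = 0.05. fail to reject H0.

W+ = 45, W- = 10, W = min = 10, p = 0.072204, fail to reject H0.


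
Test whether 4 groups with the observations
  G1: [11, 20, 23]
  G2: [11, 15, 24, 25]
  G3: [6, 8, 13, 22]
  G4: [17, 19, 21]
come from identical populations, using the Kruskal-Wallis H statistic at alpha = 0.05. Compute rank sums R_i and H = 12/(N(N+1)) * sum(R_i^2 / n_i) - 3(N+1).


Step 1: Combine all N = 14 observations and assign midranks.
sorted (value, group, rank): (6,G3,1), (8,G3,2), (11,G1,3.5), (11,G2,3.5), (13,G3,5), (15,G2,6), (17,G4,7), (19,G4,8), (20,G1,9), (21,G4,10), (22,G3,11), (23,G1,12), (24,G2,13), (25,G2,14)
Step 2: Sum ranks within each group.
R_1 = 24.5 (n_1 = 3)
R_2 = 36.5 (n_2 = 4)
R_3 = 19 (n_3 = 4)
R_4 = 25 (n_4 = 3)
Step 3: H = 12/(N(N+1)) * sum(R_i^2/n_i) - 3(N+1)
     = 12/(14*15) * (24.5^2/3 + 36.5^2/4 + 19^2/4 + 25^2/3) - 3*15
     = 0.057143 * 831.729 - 45
     = 2.527381.
Step 4: Ties present; correction factor C = 1 - 6/(14^3 - 14) = 0.997802. Corrected H = 2.527381 / 0.997802 = 2.532948.
Step 5: Under H0, H ~ chi^2(3); p-value = 0.469366.
Step 6: alpha = 0.05. fail to reject H0.

H = 2.5329, df = 3, p = 0.469366, fail to reject H0.


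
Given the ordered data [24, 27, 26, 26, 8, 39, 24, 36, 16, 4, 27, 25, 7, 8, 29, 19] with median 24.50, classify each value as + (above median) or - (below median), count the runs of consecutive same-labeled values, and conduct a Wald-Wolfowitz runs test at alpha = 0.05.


Step 1: Compute median = 24.50; label A = above, B = below.
Labels in order: BAAABABABBAABBAB  (n_A = 8, n_B = 8)
Step 2: Count runs R = 11.
Step 3: Under H0 (random ordering), E[R] = 2*n_A*n_B/(n_A+n_B) + 1 = 2*8*8/16 + 1 = 9.0000.
        Var[R] = 2*n_A*n_B*(2*n_A*n_B - n_A - n_B) / ((n_A+n_B)^2 * (n_A+n_B-1)) = 14336/3840 = 3.7333.
        SD[R] = 1.9322.
Step 4: Continuity-corrected z = (R - 0.5 - E[R]) / SD[R] = (11 - 0.5 - 9.0000) / 1.9322 = 0.7763.
Step 5: Two-sided p-value via normal approximation = 2*(1 - Phi(|z|)) = 0.437558.
Step 6: alpha = 0.05. fail to reject H0.

R = 11, z = 0.7763, p = 0.437558, fail to reject H0.


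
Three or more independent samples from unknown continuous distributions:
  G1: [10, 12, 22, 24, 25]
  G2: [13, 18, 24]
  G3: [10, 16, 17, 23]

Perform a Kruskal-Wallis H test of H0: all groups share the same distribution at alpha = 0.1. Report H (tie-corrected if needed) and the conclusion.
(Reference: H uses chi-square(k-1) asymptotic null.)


Step 1: Combine all N = 12 observations and assign midranks.
sorted (value, group, rank): (10,G1,1.5), (10,G3,1.5), (12,G1,3), (13,G2,4), (16,G3,5), (17,G3,6), (18,G2,7), (22,G1,8), (23,G3,9), (24,G1,10.5), (24,G2,10.5), (25,G1,12)
Step 2: Sum ranks within each group.
R_1 = 35 (n_1 = 5)
R_2 = 21.5 (n_2 = 3)
R_3 = 21.5 (n_3 = 4)
Step 3: H = 12/(N(N+1)) * sum(R_i^2/n_i) - 3(N+1)
     = 12/(12*13) * (35^2/5 + 21.5^2/3 + 21.5^2/4) - 3*13
     = 0.076923 * 514.646 - 39
     = 0.588141.
Step 4: Ties present; correction factor C = 1 - 12/(12^3 - 12) = 0.993007. Corrected H = 0.588141 / 0.993007 = 0.592283.
Step 5: Under H0, H ~ chi^2(2); p-value = 0.743682.
Step 6: alpha = 0.1. fail to reject H0.

H = 0.5923, df = 2, p = 0.743682, fail to reject H0.


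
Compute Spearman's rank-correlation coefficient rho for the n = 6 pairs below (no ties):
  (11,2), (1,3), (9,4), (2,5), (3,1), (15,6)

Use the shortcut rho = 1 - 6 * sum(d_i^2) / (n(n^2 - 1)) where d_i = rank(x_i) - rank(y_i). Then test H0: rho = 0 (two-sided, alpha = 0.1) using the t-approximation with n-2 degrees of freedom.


Step 1: Rank x and y separately (midranks; no ties here).
rank(x): 11->5, 1->1, 9->4, 2->2, 3->3, 15->6
rank(y): 2->2, 3->3, 4->4, 5->5, 1->1, 6->6
Step 2: d_i = R_x(i) - R_y(i); compute d_i^2.
  (5-2)^2=9, (1-3)^2=4, (4-4)^2=0, (2-5)^2=9, (3-1)^2=4, (6-6)^2=0
sum(d^2) = 26.
Step 3: rho = 1 - 6*26 / (6*(6^2 - 1)) = 1 - 156/210 = 0.257143.
Step 4: Under H0, t = rho * sqrt((n-2)/(1-rho^2)) = 0.5322 ~ t(4).
Step 5: Two-sided p-value from the t-distribution with 4 df = 0.622787.
Step 6: alpha = 0.1. fail to reject H0.

rho = 0.2571, p = 0.622787, fail to reject H0 at alpha = 0.1.


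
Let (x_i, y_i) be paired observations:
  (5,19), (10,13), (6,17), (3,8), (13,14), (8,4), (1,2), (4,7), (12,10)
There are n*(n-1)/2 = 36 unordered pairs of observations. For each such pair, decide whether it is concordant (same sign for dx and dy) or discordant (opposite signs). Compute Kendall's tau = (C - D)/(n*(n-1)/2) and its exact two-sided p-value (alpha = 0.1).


Step 1: Enumerate the 36 unordered pairs (i,j) with i<j and classify each by sign(x_j-x_i) * sign(y_j-y_i).
  (1,2):dx=+5,dy=-6->D; (1,3):dx=+1,dy=-2->D; (1,4):dx=-2,dy=-11->C; (1,5):dx=+8,dy=-5->D
  (1,6):dx=+3,dy=-15->D; (1,7):dx=-4,dy=-17->C; (1,8):dx=-1,dy=-12->C; (1,9):dx=+7,dy=-9->D
  (2,3):dx=-4,dy=+4->D; (2,4):dx=-7,dy=-5->C; (2,5):dx=+3,dy=+1->C; (2,6):dx=-2,dy=-9->C
  (2,7):dx=-9,dy=-11->C; (2,8):dx=-6,dy=-6->C; (2,9):dx=+2,dy=-3->D; (3,4):dx=-3,dy=-9->C
  (3,5):dx=+7,dy=-3->D; (3,6):dx=+2,dy=-13->D; (3,7):dx=-5,dy=-15->C; (3,8):dx=-2,dy=-10->C
  (3,9):dx=+6,dy=-7->D; (4,5):dx=+10,dy=+6->C; (4,6):dx=+5,dy=-4->D; (4,7):dx=-2,dy=-6->C
  (4,8):dx=+1,dy=-1->D; (4,9):dx=+9,dy=+2->C; (5,6):dx=-5,dy=-10->C; (5,7):dx=-12,dy=-12->C
  (5,8):dx=-9,dy=-7->C; (5,9):dx=-1,dy=-4->C; (6,7):dx=-7,dy=-2->C; (6,8):dx=-4,dy=+3->D
  (6,9):dx=+4,dy=+6->C; (7,8):dx=+3,dy=+5->C; (7,9):dx=+11,dy=+8->C; (8,9):dx=+8,dy=+3->C
Step 2: C = 23, D = 13, total pairs = 36.
Step 3: tau = (C - D)/(n(n-1)/2) = (23 - 13)/36 = 0.277778.
Step 4: Exact two-sided p-value (enumerate n! = 362880 permutations of y under H0): p = 0.358488.
Step 5: alpha = 0.1. fail to reject H0.

tau_b = 0.2778 (C=23, D=13), p = 0.358488, fail to reject H0.


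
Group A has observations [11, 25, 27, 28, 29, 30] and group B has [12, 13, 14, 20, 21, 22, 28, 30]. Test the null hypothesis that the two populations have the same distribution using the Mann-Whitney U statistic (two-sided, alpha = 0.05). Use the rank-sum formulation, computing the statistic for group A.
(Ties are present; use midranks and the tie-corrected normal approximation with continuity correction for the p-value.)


Step 1: Combine and sort all 14 observations; assign midranks.
sorted (value, group): (11,X), (12,Y), (13,Y), (14,Y), (20,Y), (21,Y), (22,Y), (25,X), (27,X), (28,X), (28,Y), (29,X), (30,X), (30,Y)
ranks: 11->1, 12->2, 13->3, 14->4, 20->5, 21->6, 22->7, 25->8, 27->9, 28->10.5, 28->10.5, 29->12, 30->13.5, 30->13.5
Step 2: Rank sum for X: R1 = 1 + 8 + 9 + 10.5 + 12 + 13.5 = 54.
Step 3: U_X = R1 - n1(n1+1)/2 = 54 - 6*7/2 = 54 - 21 = 33.
       U_Y = n1*n2 - U_X = 48 - 33 = 15.
Step 4: Ties are present, so use the tie-corrected normal approximation (with continuity correction) for the p-value.
Step 5: p-value = 0.271435; compare to alpha = 0.05. fail to reject H0.

U_X = 33, p = 0.271435, fail to reject H0 at alpha = 0.05.


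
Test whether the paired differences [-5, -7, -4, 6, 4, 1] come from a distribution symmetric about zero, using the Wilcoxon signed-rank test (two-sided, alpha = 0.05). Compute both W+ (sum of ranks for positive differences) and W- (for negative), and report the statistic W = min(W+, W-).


Step 1: Drop any zero differences (none here) and take |d_i|.
|d| = [5, 7, 4, 6, 4, 1]
Step 2: Midrank |d_i| (ties get averaged ranks).
ranks: |5|->4, |7|->6, |4|->2.5, |6|->5, |4|->2.5, |1|->1
Step 3: Attach original signs; sum ranks with positive sign and with negative sign.
W+ = 5 + 2.5 + 1 = 8.5
W- = 4 + 6 + 2.5 = 12.5
(Check: W+ + W- = 21 should equal n(n+1)/2 = 21.)
Step 4: Test statistic W = min(W+, W-) = 8.5.
Step 5: Ties in |d|, so use the tie-corrected normal approximation.
        E[W] = n(n+1)/4 = 6*7/4 = 10.5.
        Tie groups: |d|=4 (t=2); sum(t^3 - t) = 6.
        Var[W] = n(n+1)(2n+1)/24 - sum(t^3-t)/48 = 546/24 - 6/48 = 22.625.
        z = (W - E[W]) / sqrt(Var[W]) = (8.5 - 10.5) / 4.7566 = -0.4205.
        Two-sided p = 2*Phi(z) = 0.674142.
Step 6: alpha = 0.05. fail to reject H0.

W+ = 8.5, W- = 12.5, W = min = 8.5, p = 0.674142, fail to reject H0.


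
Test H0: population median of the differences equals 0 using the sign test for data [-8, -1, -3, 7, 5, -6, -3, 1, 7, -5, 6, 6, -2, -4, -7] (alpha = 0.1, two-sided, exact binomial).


Step 1: Discard zero differences. Original n = 15; n_eff = number of nonzero differences = 15.
Nonzero differences (with sign): -8, -1, -3, +7, +5, -6, -3, +1, +7, -5, +6, +6, -2, -4, -7
Step 2: Count signs: positive = 6, negative = 9.
Step 3: Under H0: P(positive) = 0.5, so the number of positives S ~ Bin(15, 0.5).
Step 4: Two-sided exact p-value = sum of Bin(15,0.5) probabilities at or below the observed probability = 0.607239.
Step 5: alpha = 0.1. fail to reject H0.

n_eff = 15, pos = 6, neg = 9, p = 0.607239, fail to reject H0.


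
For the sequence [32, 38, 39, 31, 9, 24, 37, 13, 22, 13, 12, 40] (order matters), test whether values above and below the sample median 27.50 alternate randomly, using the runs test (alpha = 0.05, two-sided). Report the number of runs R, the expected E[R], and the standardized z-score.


Step 1: Compute median = 27.50; label A = above, B = below.
Labels in order: AAAABBABBBBA  (n_A = 6, n_B = 6)
Step 2: Count runs R = 5.
Step 3: Under H0 (random ordering), E[R] = 2*n_A*n_B/(n_A+n_B) + 1 = 2*6*6/12 + 1 = 7.0000.
        Var[R] = 2*n_A*n_B*(2*n_A*n_B - n_A - n_B) / ((n_A+n_B)^2 * (n_A+n_B-1)) = 4320/1584 = 2.7273.
        SD[R] = 1.6514.
Step 4: Continuity-corrected z = (R + 0.5 - E[R]) / SD[R] = (5 + 0.5 - 7.0000) / 1.6514 = -0.9083.
Step 5: Two-sided p-value via normal approximation = 2*(1 - Phi(|z|)) = 0.363722.
Step 6: alpha = 0.05. fail to reject H0.

R = 5, z = -0.9083, p = 0.363722, fail to reject H0.


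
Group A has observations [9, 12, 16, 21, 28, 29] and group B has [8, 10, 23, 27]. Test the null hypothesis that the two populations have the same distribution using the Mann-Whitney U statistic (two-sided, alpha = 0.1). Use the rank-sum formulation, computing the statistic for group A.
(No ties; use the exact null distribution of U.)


Step 1: Combine and sort all 10 observations; assign midranks.
sorted (value, group): (8,Y), (9,X), (10,Y), (12,X), (16,X), (21,X), (23,Y), (27,Y), (28,X), (29,X)
ranks: 8->1, 9->2, 10->3, 12->4, 16->5, 21->6, 23->7, 27->8, 28->9, 29->10
Step 2: Rank sum for X: R1 = 2 + 4 + 5 + 6 + 9 + 10 = 36.
Step 3: U_X = R1 - n1(n1+1)/2 = 36 - 6*7/2 = 36 - 21 = 15.
       U_Y = n1*n2 - U_X = 24 - 15 = 9.
Step 4: No ties, so the exact null distribution of U (based on enumerating the C(10,6) = 210 equally likely rank assignments) gives the two-sided p-value.
Step 5: p-value = 0.609524; compare to alpha = 0.1. fail to reject H0.

U_X = 15, p = 0.609524, fail to reject H0 at alpha = 0.1.


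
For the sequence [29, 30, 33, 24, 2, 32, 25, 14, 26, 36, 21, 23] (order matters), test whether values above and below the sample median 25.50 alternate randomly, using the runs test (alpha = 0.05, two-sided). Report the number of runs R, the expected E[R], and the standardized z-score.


Step 1: Compute median = 25.50; label A = above, B = below.
Labels in order: AAABBABBAABB  (n_A = 6, n_B = 6)
Step 2: Count runs R = 6.
Step 3: Under H0 (random ordering), E[R] = 2*n_A*n_B/(n_A+n_B) + 1 = 2*6*6/12 + 1 = 7.0000.
        Var[R] = 2*n_A*n_B*(2*n_A*n_B - n_A - n_B) / ((n_A+n_B)^2 * (n_A+n_B-1)) = 4320/1584 = 2.7273.
        SD[R] = 1.6514.
Step 4: Continuity-corrected z = (R + 0.5 - E[R]) / SD[R] = (6 + 0.5 - 7.0000) / 1.6514 = -0.3028.
Step 5: Two-sided p-value via normal approximation = 2*(1 - Phi(|z|)) = 0.762069.
Step 6: alpha = 0.05. fail to reject H0.

R = 6, z = -0.3028, p = 0.762069, fail to reject H0.


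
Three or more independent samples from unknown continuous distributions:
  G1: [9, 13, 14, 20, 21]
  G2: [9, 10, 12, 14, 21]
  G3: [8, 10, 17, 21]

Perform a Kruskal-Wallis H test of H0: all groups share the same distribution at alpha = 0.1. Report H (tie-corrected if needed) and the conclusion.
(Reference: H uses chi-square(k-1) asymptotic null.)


Step 1: Combine all N = 14 observations and assign midranks.
sorted (value, group, rank): (8,G3,1), (9,G1,2.5), (9,G2,2.5), (10,G2,4.5), (10,G3,4.5), (12,G2,6), (13,G1,7), (14,G1,8.5), (14,G2,8.5), (17,G3,10), (20,G1,11), (21,G1,13), (21,G2,13), (21,G3,13)
Step 2: Sum ranks within each group.
R_1 = 42 (n_1 = 5)
R_2 = 34.5 (n_2 = 5)
R_3 = 28.5 (n_3 = 4)
Step 3: H = 12/(N(N+1)) * sum(R_i^2/n_i) - 3(N+1)
     = 12/(14*15) * (42^2/5 + 34.5^2/5 + 28.5^2/4) - 3*15
     = 0.057143 * 793.913 - 45
     = 0.366429.
Step 4: Ties present; correction factor C = 1 - 42/(14^3 - 14) = 0.984615. Corrected H = 0.366429 / 0.984615 = 0.372154.
Step 5: Under H0, H ~ chi^2(2); p-value = 0.830210.
Step 6: alpha = 0.1. fail to reject H0.

H = 0.3722, df = 2, p = 0.830210, fail to reject H0.


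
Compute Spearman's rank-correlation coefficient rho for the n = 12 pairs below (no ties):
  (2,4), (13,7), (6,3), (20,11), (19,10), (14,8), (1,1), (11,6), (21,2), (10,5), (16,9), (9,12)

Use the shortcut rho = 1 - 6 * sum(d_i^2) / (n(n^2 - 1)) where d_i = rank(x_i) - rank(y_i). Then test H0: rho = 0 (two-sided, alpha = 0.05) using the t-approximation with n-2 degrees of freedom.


Step 1: Rank x and y separately (midranks; no ties here).
rank(x): 2->2, 13->7, 6->3, 20->11, 19->10, 14->8, 1->1, 11->6, 21->12, 10->5, 16->9, 9->4
rank(y): 4->4, 7->7, 3->3, 11->11, 10->10, 8->8, 1->1, 6->6, 2->2, 5->5, 9->9, 12->12
Step 2: d_i = R_x(i) - R_y(i); compute d_i^2.
  (2-4)^2=4, (7-7)^2=0, (3-3)^2=0, (11-11)^2=0, (10-10)^2=0, (8-8)^2=0, (1-1)^2=0, (6-6)^2=0, (12-2)^2=100, (5-5)^2=0, (9-9)^2=0, (4-12)^2=64
sum(d^2) = 168.
Step 3: rho = 1 - 6*168 / (12*(12^2 - 1)) = 1 - 1008/1716 = 0.412587.
Step 4: Under H0, t = rho * sqrt((n-2)/(1-rho^2)) = 1.4323 ~ t(10).
Step 5: Two-sided p-value from the t-distribution with 10 df = 0.182564.
Step 6: alpha = 0.05. fail to reject H0.

rho = 0.4126, p = 0.182564, fail to reject H0 at alpha = 0.05.


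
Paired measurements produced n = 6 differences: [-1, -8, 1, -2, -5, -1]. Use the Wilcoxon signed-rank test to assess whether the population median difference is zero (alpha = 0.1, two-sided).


Step 1: Drop any zero differences (none here) and take |d_i|.
|d| = [1, 8, 1, 2, 5, 1]
Step 2: Midrank |d_i| (ties get averaged ranks).
ranks: |1|->2, |8|->6, |1|->2, |2|->4, |5|->5, |1|->2
Step 3: Attach original signs; sum ranks with positive sign and with negative sign.
W+ = 2 = 2
W- = 2 + 6 + 4 + 5 + 2 = 19
(Check: W+ + W- = 21 should equal n(n+1)/2 = 21.)
Step 4: Test statistic W = min(W+, W-) = 2.
Step 5: Ties in |d|, so use the tie-corrected normal approximation.
        E[W] = n(n+1)/4 = 6*7/4 = 10.5.
        Tie groups: |d|=1 (t=3); sum(t^3 - t) = 24.
        Var[W] = n(n+1)(2n+1)/24 - sum(t^3-t)/48 = 546/24 - 24/48 = 22.25.
        z = (W - E[W]) / sqrt(Var[W]) = (2 - 10.5) / 4.7170 = -1.8020.
        Two-sided p = 2*Phi(z) = 0.071546.
Step 6: alpha = 0.1. reject H0.

W+ = 2, W- = 19, W = min = 2, p = 0.071546, reject H0.


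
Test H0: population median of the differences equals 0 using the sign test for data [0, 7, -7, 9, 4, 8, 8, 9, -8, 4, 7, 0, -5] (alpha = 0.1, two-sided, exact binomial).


Step 1: Discard zero differences. Original n = 13; n_eff = number of nonzero differences = 11.
Nonzero differences (with sign): +7, -7, +9, +4, +8, +8, +9, -8, +4, +7, -5
Step 2: Count signs: positive = 8, negative = 3.
Step 3: Under H0: P(positive) = 0.5, so the number of positives S ~ Bin(11, 0.5).
Step 4: Two-sided exact p-value = sum of Bin(11,0.5) probabilities at or below the observed probability = 0.226562.
Step 5: alpha = 0.1. fail to reject H0.

n_eff = 11, pos = 8, neg = 3, p = 0.226562, fail to reject H0.


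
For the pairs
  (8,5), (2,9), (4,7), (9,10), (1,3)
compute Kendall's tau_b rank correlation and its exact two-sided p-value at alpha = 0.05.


Step 1: Enumerate the 10 unordered pairs (i,j) with i<j and classify each by sign(x_j-x_i) * sign(y_j-y_i).
  (1,2):dx=-6,dy=+4->D; (1,3):dx=-4,dy=+2->D; (1,4):dx=+1,dy=+5->C; (1,5):dx=-7,dy=-2->C
  (2,3):dx=+2,dy=-2->D; (2,4):dx=+7,dy=+1->C; (2,5):dx=-1,dy=-6->C; (3,4):dx=+5,dy=+3->C
  (3,5):dx=-3,dy=-4->C; (4,5):dx=-8,dy=-7->C
Step 2: C = 7, D = 3, total pairs = 10.
Step 3: tau = (C - D)/(n(n-1)/2) = (7 - 3)/10 = 0.400000.
Step 4: Exact two-sided p-value (enumerate n! = 120 permutations of y under H0): p = 0.483333.
Step 5: alpha = 0.05. fail to reject H0.

tau_b = 0.4000 (C=7, D=3), p = 0.483333, fail to reject H0.


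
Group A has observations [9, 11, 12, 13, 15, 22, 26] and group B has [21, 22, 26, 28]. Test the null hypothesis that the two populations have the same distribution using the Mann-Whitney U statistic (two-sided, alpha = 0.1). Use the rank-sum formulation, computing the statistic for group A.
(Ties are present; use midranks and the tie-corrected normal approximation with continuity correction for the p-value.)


Step 1: Combine and sort all 11 observations; assign midranks.
sorted (value, group): (9,X), (11,X), (12,X), (13,X), (15,X), (21,Y), (22,X), (22,Y), (26,X), (26,Y), (28,Y)
ranks: 9->1, 11->2, 12->3, 13->4, 15->5, 21->6, 22->7.5, 22->7.5, 26->9.5, 26->9.5, 28->11
Step 2: Rank sum for X: R1 = 1 + 2 + 3 + 4 + 5 + 7.5 + 9.5 = 32.
Step 3: U_X = R1 - n1(n1+1)/2 = 32 - 7*8/2 = 32 - 28 = 4.
       U_Y = n1*n2 - U_X = 28 - 4 = 24.
Step 4: Ties are present, so use the tie-corrected normal approximation (with continuity correction) for the p-value.
Step 5: p-value = 0.071302; compare to alpha = 0.1. reject H0.

U_X = 4, p = 0.071302, reject H0 at alpha = 0.1.


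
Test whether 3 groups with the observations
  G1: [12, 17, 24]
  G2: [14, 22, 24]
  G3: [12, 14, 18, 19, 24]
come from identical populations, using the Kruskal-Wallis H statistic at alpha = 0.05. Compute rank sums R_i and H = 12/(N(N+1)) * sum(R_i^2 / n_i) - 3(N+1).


Step 1: Combine all N = 11 observations and assign midranks.
sorted (value, group, rank): (12,G1,1.5), (12,G3,1.5), (14,G2,3.5), (14,G3,3.5), (17,G1,5), (18,G3,6), (19,G3,7), (22,G2,8), (24,G1,10), (24,G2,10), (24,G3,10)
Step 2: Sum ranks within each group.
R_1 = 16.5 (n_1 = 3)
R_2 = 21.5 (n_2 = 3)
R_3 = 28 (n_3 = 5)
Step 3: H = 12/(N(N+1)) * sum(R_i^2/n_i) - 3(N+1)
     = 12/(11*12) * (16.5^2/3 + 21.5^2/3 + 28^2/5) - 3*12
     = 0.090909 * 401.633 - 36
     = 0.512121.
Step 4: Ties present; correction factor C = 1 - 36/(11^3 - 11) = 0.972727. Corrected H = 0.512121 / 0.972727 = 0.526480.
Step 5: Under H0, H ~ chi^2(2); p-value = 0.768558.
Step 6: alpha = 0.05. fail to reject H0.

H = 0.5265, df = 2, p = 0.768558, fail to reject H0.


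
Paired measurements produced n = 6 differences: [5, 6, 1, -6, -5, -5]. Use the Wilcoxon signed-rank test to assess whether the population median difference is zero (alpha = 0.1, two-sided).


Step 1: Drop any zero differences (none here) and take |d_i|.
|d| = [5, 6, 1, 6, 5, 5]
Step 2: Midrank |d_i| (ties get averaged ranks).
ranks: |5|->3, |6|->5.5, |1|->1, |6|->5.5, |5|->3, |5|->3
Step 3: Attach original signs; sum ranks with positive sign and with negative sign.
W+ = 3 + 5.5 + 1 = 9.5
W- = 5.5 + 3 + 3 = 11.5
(Check: W+ + W- = 21 should equal n(n+1)/2 = 21.)
Step 4: Test statistic W = min(W+, W-) = 9.5.
Step 5: Ties in |d|, so use the tie-corrected normal approximation.
        E[W] = n(n+1)/4 = 6*7/4 = 10.5.
        Tie groups: |d|=5 (t=3), |d|=6 (t=2); sum(t^3 - t) = 30.
        Var[W] = n(n+1)(2n+1)/24 - sum(t^3-t)/48 = 546/24 - 30/48 = 22.125.
        z = (W - E[W]) / sqrt(Var[W]) = (9.5 - 10.5) / 4.7037 = -0.2126.
        Two-sided p = 2*Phi(z) = 0.831641.
Step 6: alpha = 0.1. fail to reject H0.

W+ = 9.5, W- = 11.5, W = min = 9.5, p = 0.831641, fail to reject H0.


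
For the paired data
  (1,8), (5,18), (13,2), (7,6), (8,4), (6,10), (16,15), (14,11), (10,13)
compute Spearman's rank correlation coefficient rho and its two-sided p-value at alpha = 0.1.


Step 1: Rank x and y separately (midranks; no ties here).
rank(x): 1->1, 5->2, 13->7, 7->4, 8->5, 6->3, 16->9, 14->8, 10->6
rank(y): 8->4, 18->9, 2->1, 6->3, 4->2, 10->5, 15->8, 11->6, 13->7
Step 2: d_i = R_x(i) - R_y(i); compute d_i^2.
  (1-4)^2=9, (2-9)^2=49, (7-1)^2=36, (4-3)^2=1, (5-2)^2=9, (3-5)^2=4, (9-8)^2=1, (8-6)^2=4, (6-7)^2=1
sum(d^2) = 114.
Step 3: rho = 1 - 6*114 / (9*(9^2 - 1)) = 1 - 684/720 = 0.050000.
Step 4: Under H0, t = rho * sqrt((n-2)/(1-rho^2)) = 0.1325 ~ t(7).
Step 5: Two-sided p-value from the t-distribution with 7 df = 0.898353.
Step 6: alpha = 0.1. fail to reject H0.

rho = 0.0500, p = 0.898353, fail to reject H0 at alpha = 0.1.


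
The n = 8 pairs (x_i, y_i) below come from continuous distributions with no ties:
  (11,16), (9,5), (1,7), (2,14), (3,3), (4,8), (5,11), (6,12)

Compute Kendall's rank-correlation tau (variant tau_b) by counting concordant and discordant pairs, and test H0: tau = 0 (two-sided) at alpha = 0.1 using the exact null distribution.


Step 1: Enumerate the 28 unordered pairs (i,j) with i<j and classify each by sign(x_j-x_i) * sign(y_j-y_i).
  (1,2):dx=-2,dy=-11->C; (1,3):dx=-10,dy=-9->C; (1,4):dx=-9,dy=-2->C; (1,5):dx=-8,dy=-13->C
  (1,6):dx=-7,dy=-8->C; (1,7):dx=-6,dy=-5->C; (1,8):dx=-5,dy=-4->C; (2,3):dx=-8,dy=+2->D
  (2,4):dx=-7,dy=+9->D; (2,5):dx=-6,dy=-2->C; (2,6):dx=-5,dy=+3->D; (2,7):dx=-4,dy=+6->D
  (2,8):dx=-3,dy=+7->D; (3,4):dx=+1,dy=+7->C; (3,5):dx=+2,dy=-4->D; (3,6):dx=+3,dy=+1->C
  (3,7):dx=+4,dy=+4->C; (3,8):dx=+5,dy=+5->C; (4,5):dx=+1,dy=-11->D; (4,6):dx=+2,dy=-6->D
  (4,7):dx=+3,dy=-3->D; (4,8):dx=+4,dy=-2->D; (5,6):dx=+1,dy=+5->C; (5,7):dx=+2,dy=+8->C
  (5,8):dx=+3,dy=+9->C; (6,7):dx=+1,dy=+3->C; (6,8):dx=+2,dy=+4->C; (7,8):dx=+1,dy=+1->C
Step 2: C = 18, D = 10, total pairs = 28.
Step 3: tau = (C - D)/(n(n-1)/2) = (18 - 10)/28 = 0.285714.
Step 4: Exact two-sided p-value (enumerate n! = 40320 permutations of y under H0): p = 0.398760.
Step 5: alpha = 0.1. fail to reject H0.

tau_b = 0.2857 (C=18, D=10), p = 0.398760, fail to reject H0.


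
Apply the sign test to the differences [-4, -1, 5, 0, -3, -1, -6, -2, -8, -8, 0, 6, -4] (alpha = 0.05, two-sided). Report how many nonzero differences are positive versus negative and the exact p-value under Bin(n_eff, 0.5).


Step 1: Discard zero differences. Original n = 13; n_eff = number of nonzero differences = 11.
Nonzero differences (with sign): -4, -1, +5, -3, -1, -6, -2, -8, -8, +6, -4
Step 2: Count signs: positive = 2, negative = 9.
Step 3: Under H0: P(positive) = 0.5, so the number of positives S ~ Bin(11, 0.5).
Step 4: Two-sided exact p-value = sum of Bin(11,0.5) probabilities at or below the observed probability = 0.065430.
Step 5: alpha = 0.05. fail to reject H0.

n_eff = 11, pos = 2, neg = 9, p = 0.065430, fail to reject H0.


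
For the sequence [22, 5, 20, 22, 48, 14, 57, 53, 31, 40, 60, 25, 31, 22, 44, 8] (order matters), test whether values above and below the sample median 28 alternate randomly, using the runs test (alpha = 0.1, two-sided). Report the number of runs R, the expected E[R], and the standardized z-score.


Step 1: Compute median = 28; label A = above, B = below.
Labels in order: BBBBABAAAAABABAB  (n_A = 8, n_B = 8)
Step 2: Count runs R = 9.
Step 3: Under H0 (random ordering), E[R] = 2*n_A*n_B/(n_A+n_B) + 1 = 2*8*8/16 + 1 = 9.0000.
        Var[R] = 2*n_A*n_B*(2*n_A*n_B - n_A - n_B) / ((n_A+n_B)^2 * (n_A+n_B-1)) = 14336/3840 = 3.7333.
        SD[R] = 1.9322.
Step 4: R = E[R], so z = 0 with no continuity correction.
Step 5: Two-sided p-value via normal approximation = 2*(1 - Phi(|z|)) = 1.000000.
Step 6: alpha = 0.1. fail to reject H0.

R = 9, z = 0.0000, p = 1.000000, fail to reject H0.


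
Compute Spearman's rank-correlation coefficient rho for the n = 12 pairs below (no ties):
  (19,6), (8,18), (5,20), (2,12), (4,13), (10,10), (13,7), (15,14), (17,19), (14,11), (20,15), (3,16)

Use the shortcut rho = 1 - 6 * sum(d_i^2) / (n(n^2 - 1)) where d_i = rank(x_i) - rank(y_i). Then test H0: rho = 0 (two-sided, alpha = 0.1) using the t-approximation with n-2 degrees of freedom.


Step 1: Rank x and y separately (midranks; no ties here).
rank(x): 19->11, 8->5, 5->4, 2->1, 4->3, 10->6, 13->7, 15->9, 17->10, 14->8, 20->12, 3->2
rank(y): 6->1, 18->10, 20->12, 12->5, 13->6, 10->3, 7->2, 14->7, 19->11, 11->4, 15->8, 16->9
Step 2: d_i = R_x(i) - R_y(i); compute d_i^2.
  (11-1)^2=100, (5-10)^2=25, (4-12)^2=64, (1-5)^2=16, (3-6)^2=9, (6-3)^2=9, (7-2)^2=25, (9-7)^2=4, (10-11)^2=1, (8-4)^2=16, (12-8)^2=16, (2-9)^2=49
sum(d^2) = 334.
Step 3: rho = 1 - 6*334 / (12*(12^2 - 1)) = 1 - 2004/1716 = -0.167832.
Step 4: Under H0, t = rho * sqrt((n-2)/(1-rho^2)) = -0.5384 ~ t(10).
Step 5: Two-sided p-value from the t-distribution with 10 df = 0.602099.
Step 6: alpha = 0.1. fail to reject H0.

rho = -0.1678, p = 0.602099, fail to reject H0 at alpha = 0.1.


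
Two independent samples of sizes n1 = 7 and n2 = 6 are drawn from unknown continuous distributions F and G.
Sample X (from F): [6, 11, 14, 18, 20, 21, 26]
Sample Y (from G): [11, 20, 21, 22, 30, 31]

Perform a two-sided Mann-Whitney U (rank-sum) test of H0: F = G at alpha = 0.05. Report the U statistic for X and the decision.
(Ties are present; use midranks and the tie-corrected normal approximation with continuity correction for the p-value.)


Step 1: Combine and sort all 13 observations; assign midranks.
sorted (value, group): (6,X), (11,X), (11,Y), (14,X), (18,X), (20,X), (20,Y), (21,X), (21,Y), (22,Y), (26,X), (30,Y), (31,Y)
ranks: 6->1, 11->2.5, 11->2.5, 14->4, 18->5, 20->6.5, 20->6.5, 21->8.5, 21->8.5, 22->10, 26->11, 30->12, 31->13
Step 2: Rank sum for X: R1 = 1 + 2.5 + 4 + 5 + 6.5 + 8.5 + 11 = 38.5.
Step 3: U_X = R1 - n1(n1+1)/2 = 38.5 - 7*8/2 = 38.5 - 28 = 10.5.
       U_Y = n1*n2 - U_X = 42 - 10.5 = 31.5.
Step 4: Ties are present, so use the tie-corrected normal approximation (with continuity correction) for the p-value.
Step 5: p-value = 0.151431; compare to alpha = 0.05. fail to reject H0.

U_X = 10.5, p = 0.151431, fail to reject H0 at alpha = 0.05.


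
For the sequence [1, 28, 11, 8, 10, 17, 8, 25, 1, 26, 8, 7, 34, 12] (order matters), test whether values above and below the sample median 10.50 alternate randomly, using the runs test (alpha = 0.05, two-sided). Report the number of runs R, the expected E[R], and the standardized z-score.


Step 1: Compute median = 10.50; label A = above, B = below.
Labels in order: BAABBABABABBAA  (n_A = 7, n_B = 7)
Step 2: Count runs R = 10.
Step 3: Under H0 (random ordering), E[R] = 2*n_A*n_B/(n_A+n_B) + 1 = 2*7*7/14 + 1 = 8.0000.
        Var[R] = 2*n_A*n_B*(2*n_A*n_B - n_A - n_B) / ((n_A+n_B)^2 * (n_A+n_B-1)) = 8232/2548 = 3.2308.
        SD[R] = 1.7974.
Step 4: Continuity-corrected z = (R - 0.5 - E[R]) / SD[R] = (10 - 0.5 - 8.0000) / 1.7974 = 0.8345.
Step 5: Two-sided p-value via normal approximation = 2*(1 - Phi(|z|)) = 0.403986.
Step 6: alpha = 0.05. fail to reject H0.

R = 10, z = 0.8345, p = 0.403986, fail to reject H0.


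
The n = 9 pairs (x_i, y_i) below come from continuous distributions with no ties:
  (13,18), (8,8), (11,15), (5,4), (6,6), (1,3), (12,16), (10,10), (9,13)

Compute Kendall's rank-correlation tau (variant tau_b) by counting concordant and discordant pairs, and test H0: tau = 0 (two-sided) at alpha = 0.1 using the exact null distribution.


Step 1: Enumerate the 36 unordered pairs (i,j) with i<j and classify each by sign(x_j-x_i) * sign(y_j-y_i).
  (1,2):dx=-5,dy=-10->C; (1,3):dx=-2,dy=-3->C; (1,4):dx=-8,dy=-14->C; (1,5):dx=-7,dy=-12->C
  (1,6):dx=-12,dy=-15->C; (1,7):dx=-1,dy=-2->C; (1,8):dx=-3,dy=-8->C; (1,9):dx=-4,dy=-5->C
  (2,3):dx=+3,dy=+7->C; (2,4):dx=-3,dy=-4->C; (2,5):dx=-2,dy=-2->C; (2,6):dx=-7,dy=-5->C
  (2,7):dx=+4,dy=+8->C; (2,8):dx=+2,dy=+2->C; (2,9):dx=+1,dy=+5->C; (3,4):dx=-6,dy=-11->C
  (3,5):dx=-5,dy=-9->C; (3,6):dx=-10,dy=-12->C; (3,7):dx=+1,dy=+1->C; (3,8):dx=-1,dy=-5->C
  (3,9):dx=-2,dy=-2->C; (4,5):dx=+1,dy=+2->C; (4,6):dx=-4,dy=-1->C; (4,7):dx=+7,dy=+12->C
  (4,8):dx=+5,dy=+6->C; (4,9):dx=+4,dy=+9->C; (5,6):dx=-5,dy=-3->C; (5,7):dx=+6,dy=+10->C
  (5,8):dx=+4,dy=+4->C; (5,9):dx=+3,dy=+7->C; (6,7):dx=+11,dy=+13->C; (6,8):dx=+9,dy=+7->C
  (6,9):dx=+8,dy=+10->C; (7,8):dx=-2,dy=-6->C; (7,9):dx=-3,dy=-3->C; (8,9):dx=-1,dy=+3->D
Step 2: C = 35, D = 1, total pairs = 36.
Step 3: tau = (C - D)/(n(n-1)/2) = (35 - 1)/36 = 0.944444.
Step 4: Exact two-sided p-value (enumerate n! = 362880 permutations of y under H0): p = 0.000050.
Step 5: alpha = 0.1. reject H0.

tau_b = 0.9444 (C=35, D=1), p = 0.000050, reject H0.


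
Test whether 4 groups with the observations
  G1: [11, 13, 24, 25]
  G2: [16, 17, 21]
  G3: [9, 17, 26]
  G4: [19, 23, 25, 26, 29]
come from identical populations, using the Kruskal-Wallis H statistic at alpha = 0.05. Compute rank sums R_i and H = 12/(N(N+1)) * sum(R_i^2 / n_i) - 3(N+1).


Step 1: Combine all N = 15 observations and assign midranks.
sorted (value, group, rank): (9,G3,1), (11,G1,2), (13,G1,3), (16,G2,4), (17,G2,5.5), (17,G3,5.5), (19,G4,7), (21,G2,8), (23,G4,9), (24,G1,10), (25,G1,11.5), (25,G4,11.5), (26,G3,13.5), (26,G4,13.5), (29,G4,15)
Step 2: Sum ranks within each group.
R_1 = 26.5 (n_1 = 4)
R_2 = 17.5 (n_2 = 3)
R_3 = 20 (n_3 = 3)
R_4 = 56 (n_4 = 5)
Step 3: H = 12/(N(N+1)) * sum(R_i^2/n_i) - 3(N+1)
     = 12/(15*16) * (26.5^2/4 + 17.5^2/3 + 20^2/3 + 56^2/5) - 3*16
     = 0.050000 * 1038.18 - 48
     = 3.908958.
Step 4: Ties present; correction factor C = 1 - 18/(15^3 - 15) = 0.994643. Corrected H = 3.908958 / 0.994643 = 3.930012.
Step 5: Under H0, H ~ chi^2(3); p-value = 0.269121.
Step 6: alpha = 0.05. fail to reject H0.

H = 3.9300, df = 3, p = 0.269121, fail to reject H0.


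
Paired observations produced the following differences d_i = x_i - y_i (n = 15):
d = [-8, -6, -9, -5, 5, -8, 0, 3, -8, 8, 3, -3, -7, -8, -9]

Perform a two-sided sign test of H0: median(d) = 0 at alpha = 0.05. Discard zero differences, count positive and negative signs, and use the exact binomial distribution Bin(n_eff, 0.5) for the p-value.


Step 1: Discard zero differences. Original n = 15; n_eff = number of nonzero differences = 14.
Nonzero differences (with sign): -8, -6, -9, -5, +5, -8, +3, -8, +8, +3, -3, -7, -8, -9
Step 2: Count signs: positive = 4, negative = 10.
Step 3: Under H0: P(positive) = 0.5, so the number of positives S ~ Bin(14, 0.5).
Step 4: Two-sided exact p-value = sum of Bin(14,0.5) probabilities at or below the observed probability = 0.179565.
Step 5: alpha = 0.05. fail to reject H0.

n_eff = 14, pos = 4, neg = 10, p = 0.179565, fail to reject H0.


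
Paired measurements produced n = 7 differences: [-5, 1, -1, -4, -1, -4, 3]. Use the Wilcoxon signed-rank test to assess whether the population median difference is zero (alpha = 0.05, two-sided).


Step 1: Drop any zero differences (none here) and take |d_i|.
|d| = [5, 1, 1, 4, 1, 4, 3]
Step 2: Midrank |d_i| (ties get averaged ranks).
ranks: |5|->7, |1|->2, |1|->2, |4|->5.5, |1|->2, |4|->5.5, |3|->4
Step 3: Attach original signs; sum ranks with positive sign and with negative sign.
W+ = 2 + 4 = 6
W- = 7 + 2 + 5.5 + 2 + 5.5 = 22
(Check: W+ + W- = 28 should equal n(n+1)/2 = 28.)
Step 4: Test statistic W = min(W+, W-) = 6.
Step 5: Ties in |d|, so use the tie-corrected normal approximation.
        E[W] = n(n+1)/4 = 7*8/4 = 14.
        Tie groups: |d|=1 (t=3), |d|=4 (t=2); sum(t^3 - t) = 30.
        Var[W] = n(n+1)(2n+1)/24 - sum(t^3-t)/48 = 840/24 - 30/48 = 34.375.
        z = (W - E[W]) / sqrt(Var[W]) = (6 - 14) / 5.8630 = -1.3645.
        Two-sided p = 2*Phi(z) = 0.172415.
Step 6: alpha = 0.05. fail to reject H0.

W+ = 6, W- = 22, W = min = 6, p = 0.172415, fail to reject H0.


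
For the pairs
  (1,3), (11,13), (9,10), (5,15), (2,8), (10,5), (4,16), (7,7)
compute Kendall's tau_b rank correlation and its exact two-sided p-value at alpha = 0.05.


Step 1: Enumerate the 28 unordered pairs (i,j) with i<j and classify each by sign(x_j-x_i) * sign(y_j-y_i).
  (1,2):dx=+10,dy=+10->C; (1,3):dx=+8,dy=+7->C; (1,4):dx=+4,dy=+12->C; (1,5):dx=+1,dy=+5->C
  (1,6):dx=+9,dy=+2->C; (1,7):dx=+3,dy=+13->C; (1,8):dx=+6,dy=+4->C; (2,3):dx=-2,dy=-3->C
  (2,4):dx=-6,dy=+2->D; (2,5):dx=-9,dy=-5->C; (2,6):dx=-1,dy=-8->C; (2,7):dx=-7,dy=+3->D
  (2,8):dx=-4,dy=-6->C; (3,4):dx=-4,dy=+5->D; (3,5):dx=-7,dy=-2->C; (3,6):dx=+1,dy=-5->D
  (3,7):dx=-5,dy=+6->D; (3,8):dx=-2,dy=-3->C; (4,5):dx=-3,dy=-7->C; (4,6):dx=+5,dy=-10->D
  (4,7):dx=-1,dy=+1->D; (4,8):dx=+2,dy=-8->D; (5,6):dx=+8,dy=-3->D; (5,7):dx=+2,dy=+8->C
  (5,8):dx=+5,dy=-1->D; (6,7):dx=-6,dy=+11->D; (6,8):dx=-3,dy=+2->D; (7,8):dx=+3,dy=-9->D
Step 2: C = 15, D = 13, total pairs = 28.
Step 3: tau = (C - D)/(n(n-1)/2) = (15 - 13)/28 = 0.071429.
Step 4: Exact two-sided p-value (enumerate n! = 40320 permutations of y under H0): p = 0.904861.
Step 5: alpha = 0.05. fail to reject H0.

tau_b = 0.0714 (C=15, D=13), p = 0.904861, fail to reject H0.


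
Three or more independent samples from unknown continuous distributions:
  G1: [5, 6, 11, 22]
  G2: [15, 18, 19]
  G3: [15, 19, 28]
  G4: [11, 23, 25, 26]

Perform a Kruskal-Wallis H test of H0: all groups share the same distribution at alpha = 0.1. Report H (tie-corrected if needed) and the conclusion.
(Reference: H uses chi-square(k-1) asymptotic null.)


Step 1: Combine all N = 14 observations and assign midranks.
sorted (value, group, rank): (5,G1,1), (6,G1,2), (11,G1,3.5), (11,G4,3.5), (15,G2,5.5), (15,G3,5.5), (18,G2,7), (19,G2,8.5), (19,G3,8.5), (22,G1,10), (23,G4,11), (25,G4,12), (26,G4,13), (28,G3,14)
Step 2: Sum ranks within each group.
R_1 = 16.5 (n_1 = 4)
R_2 = 21 (n_2 = 3)
R_3 = 28 (n_3 = 3)
R_4 = 39.5 (n_4 = 4)
Step 3: H = 12/(N(N+1)) * sum(R_i^2/n_i) - 3(N+1)
     = 12/(14*15) * (16.5^2/4 + 21^2/3 + 28^2/3 + 39.5^2/4) - 3*15
     = 0.057143 * 866.458 - 45
     = 4.511905.
Step 4: Ties present; correction factor C = 1 - 18/(14^3 - 14) = 0.993407. Corrected H = 4.511905 / 0.993407 = 4.541851.
Step 5: Under H0, H ~ chi^2(3); p-value = 0.208588.
Step 6: alpha = 0.1. fail to reject H0.

H = 4.5419, df = 3, p = 0.208588, fail to reject H0.


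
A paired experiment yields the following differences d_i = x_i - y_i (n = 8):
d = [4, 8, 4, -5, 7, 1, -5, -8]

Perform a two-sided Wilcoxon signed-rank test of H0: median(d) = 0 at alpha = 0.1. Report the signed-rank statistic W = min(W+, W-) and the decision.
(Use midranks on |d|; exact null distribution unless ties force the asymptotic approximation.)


Step 1: Drop any zero differences (none here) and take |d_i|.
|d| = [4, 8, 4, 5, 7, 1, 5, 8]
Step 2: Midrank |d_i| (ties get averaged ranks).
ranks: |4|->2.5, |8|->7.5, |4|->2.5, |5|->4.5, |7|->6, |1|->1, |5|->4.5, |8|->7.5
Step 3: Attach original signs; sum ranks with positive sign and with negative sign.
W+ = 2.5 + 7.5 + 2.5 + 6 + 1 = 19.5
W- = 4.5 + 4.5 + 7.5 = 16.5
(Check: W+ + W- = 36 should equal n(n+1)/2 = 36.)
Step 4: Test statistic W = min(W+, W-) = 16.5.
Step 5: Ties in |d|, so use the tie-corrected normal approximation.
        E[W] = n(n+1)/4 = 8*9/4 = 18.
        Tie groups: |d|=4 (t=2), |d|=5 (t=2), |d|=8 (t=2); sum(t^3 - t) = 18.
        Var[W] = n(n+1)(2n+1)/24 - sum(t^3-t)/48 = 1224/24 - 18/48 = 50.625.
        z = (W - E[W]) / sqrt(Var[W]) = (16.5 - 18) / 7.1151 = -0.2108.
        Two-sided p = 2*Phi(z) = 0.833029.
Step 6: alpha = 0.1. fail to reject H0.

W+ = 19.5, W- = 16.5, W = min = 16.5, p = 0.833029, fail to reject H0.
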